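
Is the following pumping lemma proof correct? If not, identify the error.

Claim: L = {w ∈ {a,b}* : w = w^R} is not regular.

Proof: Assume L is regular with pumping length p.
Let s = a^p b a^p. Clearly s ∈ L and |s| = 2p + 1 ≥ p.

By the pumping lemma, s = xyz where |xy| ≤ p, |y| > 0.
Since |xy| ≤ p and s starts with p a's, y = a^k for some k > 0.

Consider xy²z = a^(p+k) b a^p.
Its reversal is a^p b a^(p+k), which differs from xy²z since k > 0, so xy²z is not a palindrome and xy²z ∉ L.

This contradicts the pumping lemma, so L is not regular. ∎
The proof is correct.

This proof is valid because:
1. s = a^p b a^p is in L and is chosen in terms of p, so |s| ≥ p holds for every p
2. The decomposition analysis is correct: |xy| ≤ p forces y to lie inside the leading a's
3. The contradiction is valid: a^(p+k) b a^p has more a's before the b than after it, so it is not a palindrome
4. The conclusion follows logically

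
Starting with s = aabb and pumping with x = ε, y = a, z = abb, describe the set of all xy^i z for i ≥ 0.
{xy^i z : i ≥ 0} = {a^(i+1) b^2 : i ≥ 0} = {abb, aabb, aaabb, ...}

With x = ε, y = a, z = abb: Starting with aabb and pumping the first 'a' (z = abb keeps the second 'a'), we get strings with i+1 a's followed by 2 b's for i = 0, 1, 2, ...; note bb is not produced because z always contributes one a.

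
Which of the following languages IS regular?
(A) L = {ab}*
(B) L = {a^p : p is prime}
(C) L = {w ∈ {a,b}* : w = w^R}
(A) {ab}*

(A) L = {ab}* is regular.

This can be recognized by a finite automaton (DFA/NFA).
Regular expressions like {ab}* define regular languages.

The other choices are not regular:
- {a^p : p is prime}: After pumping, the length becomes composite
- {w ∈ {a,b}* : w = w^R}: After pumping, the string is no longer symmetric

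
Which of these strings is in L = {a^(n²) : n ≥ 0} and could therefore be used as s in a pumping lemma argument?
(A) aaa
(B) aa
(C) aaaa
(C) aaaa

The pumping lemma is applied to a string s that lies in L, so first check membership of each option:
- (A) aaa has length 3, strictly between 1² = 1 and 2² = 4, so it is not in L ✗
- (B) aa has length 2, strictly between 1² = 1 and 2² = 4, so it is not in L ✗
- (C) aaaa has length 4 = 2², a perfect square, so it is in L ✓

Only (C) aaaa is in L, so it is the only candidate that could play the role of s.
(In a complete proof one picks s in terms of the pumping length p so that |s| ≥ p is guaranteed; a fixed string like aaaa illustrates the shape of such an s.)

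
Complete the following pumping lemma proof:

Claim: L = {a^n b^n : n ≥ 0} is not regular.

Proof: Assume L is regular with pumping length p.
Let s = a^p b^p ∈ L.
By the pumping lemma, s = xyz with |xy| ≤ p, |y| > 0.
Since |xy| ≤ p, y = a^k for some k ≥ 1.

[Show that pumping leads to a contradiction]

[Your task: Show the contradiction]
Consider xy²z = a^(p+k) b^p.

Since k ≥ 1, we have p + k > p.
So xy²z has more a's than b's: (p+k) a's vs p b's.
This means xy²z ∉ L because a^n b^n requires equal counts.

This contradicts the pumping lemma which states xy²z ∈ L.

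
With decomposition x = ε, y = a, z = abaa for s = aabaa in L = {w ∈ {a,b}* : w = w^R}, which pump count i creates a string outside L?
i = 0

xy⁰z = ε · ε · abaa = abaa; abaa reversed is aaba ≠ abaa, so it is not a palindrome and is not in L.
(Other choices also work, e.g. i = 2, 3; only i = 1 is guaranteed to stay in L since xy¹z = s.)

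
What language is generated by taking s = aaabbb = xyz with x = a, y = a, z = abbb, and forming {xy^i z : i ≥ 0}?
{xy^i z : i ≥ 0} = {a^(2+i) b^3 : i ≥ 0} = {aabbb, aaabbb, aaaabbb, ...}

With x = a, y = a, z = abbb: Starting with aaabbb and pumping the second 'a', we get strings with 2+i a's followed by 3 b's for i = 0, 1, 2, ...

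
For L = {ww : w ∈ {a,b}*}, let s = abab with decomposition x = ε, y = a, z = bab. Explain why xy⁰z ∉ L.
xy⁰z = bab ∉ L

Pumping with i = 0 replaces y = a by y⁰ = ε:
- Original: s = xyz = abab; abab splits into halves ab · ab, which are equal, so it is in L (w = ab)
- Pumped: xy⁰z = ε · ε · bab = bab
- bab has odd length 3, so it cannot be written as ww and is not in L

The pumping lemma would require xy⁰z ∈ L, so this decomposition yields a contradiction.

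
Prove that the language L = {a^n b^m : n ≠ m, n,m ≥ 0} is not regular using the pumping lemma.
Assume for contradiction that L is regular, and let p ≥ 1 be the pumping length given by the pumping lemma.
Choose s = a^p b^(p + p!). Then s ∈ L because p ≠ p + p! (as p! ≥ 1), and |s| ≥ p.
By the pumping lemma, s = xyz for some x, y, z with |xy| ≤ p, |y| ≥ 1, and xy^i z ∈ L for every i ≥ 0.
Since |xy| ≤ p and the first p symbols of s are all a's, y = a^k for some k with 1 ≤ k ≤ p.
For every i ≥ 0, xy^i z = a^(p + (i − 1)k) b^(p + p!).

Because 1 ≤ k ≤ p, k divides p!. Let t = p!/k (a positive integer) and take i = t + 1.
Then the number of a's is p + tk = p + p!, which equals the number of b's.
So xy^(t+1) z = a^(p + p!) b^(p + p!) has equally many a's and b's and is NOT in L.

This contradicts the pumping lemma, which requires xy^i z ∈ L for all i ≥ 0.
Hence L = {a^n b^m : n ≠ m, n,m ≥ 0} is not regular. ∎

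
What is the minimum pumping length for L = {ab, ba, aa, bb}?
p = 3

For a finite language L, the pumping lemma holds vacuously if p > max|s| for s ∈ L.

The longest string in L = {ab, ba, aa, bb} has length 2.
If p = 3, then no string s ∈ L has |s| ≥ p, so the condition is vacuously true.

The minimum pumping length is p = 3.

Why no smaller p works: for any p ≤ 2, the longest string s ∈ L has |s| = 2 ≥ p, so it would
have to be pumpable; but pumping up (i = 2, 3, ...) produces ever longer strings, which cannot all lie in the
finite language L. So the pumping property fails for every p ≤ 2.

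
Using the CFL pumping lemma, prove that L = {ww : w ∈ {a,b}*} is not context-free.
Assume for contradiction that L is context-free, and let p ≥ 1 be the pumping length given by the pumping lemma for CFLs.
Choose s = a^p b^p a^p b^p. Then s ∈ L (take w = a^p b^p) and |s| = 4p ≥ p.
By the CFL pumping lemma, s = uvxyz for some u, v, x, y, z with |vxy| ≤ p, |vy| ≥ 1, and uv^i xy^i z ∈ L for every i ≥ 0.

Write s as four blocks A₁ B₁ A₂ B₂ with A₁ = A₂ = a^p and B₁ = B₂ = b^p. Since |vxy| ≤ p, the window vxy lies inside at most two adjacent blocks. Take i = 0 and let t = uxz, so |t| = 4p − |vy| with 1 ≤ |vy| ≤ p. If |t| is odd, t ∉ L immediately, so assume |vy| is even (hence |vy| ≥ 2) and |t|/2 = 2p − |vy|/2, which satisfies p ≤ |t|/2 ≤ 2p − 1.

Case 1 (vxy inside A₁B₁): t = a^(p−j) b^(p−l) a^p b^p with j + l = |vy|. The second half of t has length < 2p, so it is a suffix of the trailing a^p b^p and ends in b; the first half is a^(p−j) b^(p−l) a^((j+l)/2), which ends in a because (j+l)/2 ≥ 1. The halves differ, so t ∉ L.

Case 2 (vxy inside B₁A₂, straddling the middle): t = a^p b^(p−j) a^(p−l) b^p with j + l = |vy|. If t = ww, then w is a prefix of t of length ≥ p, so w begins with a^p; and w is a suffix of t of length ≥ p, so w ends with b^p. That forces |w| ≥ 2p, contradicting |w| = |t|/2 ≤ 2p − 1. So t ∉ L.

Case 3 (vxy inside A₂B₂): t = a^p b^p a^(p−j) b^(p−l) with j + l = |vy|. The first half of t is a prefix of a^p b^p, so it begins with a; the second half is b^((j+l)/2) a^(p−j) b^(p−l), which begins with b. The halves differ, so t ∉ L.

In every case uv⁰xy⁰z = uxz ∉ L.

This contradicts the CFL pumping lemma, which requires uv^i xy^i z ∈ L for all i ≥ 0.
Hence L = {ww : w ∈ {a,b}*} is not context-free. ∎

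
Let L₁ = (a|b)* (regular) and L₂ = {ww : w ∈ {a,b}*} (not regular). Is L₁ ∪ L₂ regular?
Yes — L₁ ∪ L₂ is regular.

{ww} ⊆ (a|b)*, so L₁ ∪ L₂ = (a|b)*, which is regular.

Note that the bare facts "L₁ regular, L₂ non-regular" do not settle the question by themselves: the closure of regular languages under ∪, ∩, complement and difference applies only when BOTH operands are regular. With a non-regular operand the result can come out regular or non-regular depending on the specific languages, so one has to work out L₁ ∪ L₂ for this particular pair, as above.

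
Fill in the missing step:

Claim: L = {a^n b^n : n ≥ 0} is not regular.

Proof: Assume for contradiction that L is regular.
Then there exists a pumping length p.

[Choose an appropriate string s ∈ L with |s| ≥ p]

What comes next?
s = a^p b^p

This string is in L (has equal a's and b's) and has length 2p ≥ p.
Any decomposition xyz with |xy| ≤ p means y consists only of a's,
so pumping will unbalance the counts.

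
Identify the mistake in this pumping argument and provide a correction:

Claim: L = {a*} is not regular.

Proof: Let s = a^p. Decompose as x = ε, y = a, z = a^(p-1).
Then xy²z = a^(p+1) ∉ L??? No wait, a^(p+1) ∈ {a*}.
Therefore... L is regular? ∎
Error: The proof attempts to show a*  is not regular, but a* IS regular!

Correction: a* is a regular language (recognized by a simple DFA with one accepting state and self-loop on 'a'). The pumping lemma can only prove non-regularity, not regularity. For regular languages, pumping always works.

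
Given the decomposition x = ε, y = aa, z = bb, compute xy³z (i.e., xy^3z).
aaaaaabb

Given x = '', y = 'aa', z = 'bb' and i = 3:

xy^3z = x + y·y·...·y (3 times) + z
       = '' + 'aa'^3 + 'bb'
       = '' + 'aaaaaa' + 'bb'
       = 'aaaaaabb'

The pumped string is 'aaaaaabb' with length 8.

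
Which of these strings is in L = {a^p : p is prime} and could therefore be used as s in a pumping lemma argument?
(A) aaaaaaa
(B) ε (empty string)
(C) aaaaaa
(A) aaaaaaa

The pumping lemma is applied to a string s that lies in L, so first check membership of each option:
- (A) aaaaaaa has length 7, which is prime, so it is in L ✓
- (B) ε has length 0, which is not prime, so it is not in L ✗
- (C) aaaaaa has length 6 = 2 × 3, which is not prime, so it is not in L ✗

Only (A) aaaaaaa is in L, so it is the only candidate that could play the role of s.
(In a complete proof one picks s in terms of the pumping length p so that |s| ≥ p is guaranteed; a fixed string like aaaaaaa illustrates the shape of such an s.)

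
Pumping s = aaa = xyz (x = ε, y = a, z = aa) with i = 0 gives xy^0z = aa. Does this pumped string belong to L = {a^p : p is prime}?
Yes

xy⁰z = ε · ε · aa = aa.
aa has length 2, which is prime, so it is in L.
(A single pumped string landing in L is not a contradiction by itself; a non-regularity proof needs some i for which xy^i z ∉ L, for every admissible decomposition.)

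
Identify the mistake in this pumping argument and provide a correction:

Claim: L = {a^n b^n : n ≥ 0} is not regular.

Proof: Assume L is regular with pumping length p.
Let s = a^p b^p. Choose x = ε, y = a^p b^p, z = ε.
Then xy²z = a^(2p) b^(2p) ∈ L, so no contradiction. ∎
Error: The decomposition violates |xy| ≤ p. With y = a^p b^p, |xy| = |y| = 2p > p. (The proof also miscomputes xy²z, which would be a^p b^p a^p b^p rather than a^(2p) b^(2p), and it wrongly treats one harmless decomposition as settling the matter — the prover does not get to choose the decomposition.)

Correction: The pumping lemma requires |xy| ≤ p, and the argument must handle every decomposition satisfying |xy| ≤ p, |y| ≥ 1. Since s starts with p a's, any such y consists only of a's, say y = a^k with k ≥ 1. Then xy²z = a^(p+k) b^p has unequal numbers of a's and b's, so xy²z ∉ L — the required contradiction.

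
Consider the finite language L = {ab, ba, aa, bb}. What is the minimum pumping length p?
p = 3

For a finite language L, the pumping lemma holds vacuously if p > max|s| for s ∈ L.

The longest string in L = {ab, ba, aa, bb} has length 2.
If p = 3, then no string s ∈ L has |s| ≥ p, so the condition is vacuously true.

The minimum pumping length is p = 3.

Why no smaller p works: for any p ≤ 2, the longest string s ∈ L has |s| = 2 ≥ p, so it would
have to be pumpable; but pumping up (i = 2, 3, ...) produces ever longer strings, which cannot all lie in the
finite language L. So the pumping property fails for every p ≤ 2.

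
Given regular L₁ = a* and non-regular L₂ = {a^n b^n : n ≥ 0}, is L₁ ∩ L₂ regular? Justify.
Yes — L₁ ∩ L₂ is regular.

A string of a* contains no b's, and the only string of {a^n b^n} with no b's is ε (n = 0). So L₁ ∩ L₂ = {ε}, a finite language, which is regular.

Note that the bare facts "L₁ regular, L₂ non-regular" do not settle the question by themselves: the closure of regular languages under ∪, ∩, complement and difference applies only when BOTH operands are regular. With a non-regular operand the result can come out regular or non-regular depending on the specific languages, so one has to work out L₁ ∩ L₂ for this particular pair, as above.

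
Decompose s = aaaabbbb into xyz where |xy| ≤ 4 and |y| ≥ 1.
x = '', y = 'aaaa', z = 'bbbb'

For s = aaaabbbb and p = 4, one valid decomposition is:
- x = '' (length 0)
- y = 'aaaa' (length 4)
- z = 'bbbb' (length 4)

Verification:
- xyz = '' + 'aaaa' + 'bbbb' = aaaabbbb ✓
- |xy| = 4 ≤ 4 ✓
- |y| = 4 > 0 ✓

All pumping lemma constraints are satisfied.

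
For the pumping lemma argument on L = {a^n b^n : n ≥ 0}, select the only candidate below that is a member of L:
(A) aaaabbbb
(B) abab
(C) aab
(A) aaaabbbb

The pumping lemma is applied to a string s that lies in L, so first check membership of each option:
- (A) aaaabbbb = a^4 b^4 has equal counts (4 = 4), so it is in L ✓
- (B) abab has an a after a b, so it is not of the form a^n b^n and is not in L ✗
- (C) aab has 2 a's and 1 b's; 2 ≠ 1, so it is not in L ✗

Only (A) aaaabbbb is in L, so it is the only candidate that could play the role of s.
(In a complete proof one picks s in terms of the pumping length p so that |s| ≥ p is guaranteed; a fixed string like aaaabbbb illustrates the shape of such an s.)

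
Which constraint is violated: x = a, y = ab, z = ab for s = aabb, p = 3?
Violated: xyz = s

The decomposition x = a, y = ab, z = ab for s = aabb with p = 3
violates the constraint: xyz = s

xyz = 'a' + 'ab' + 'ab' = 'aabab' ≠ 'aabb' = s. The decomposition doesn't reconstruct s.

Pumping lemma constraints:
1. xyz = s (decomposition is valid)
2. |xy| ≤ p
3. |y| > 0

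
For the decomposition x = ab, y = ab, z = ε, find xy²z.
ababab

Given x = 'ab', y = 'ab', z = '' and i = 2:

xy^2z = x + y·y·...·y (2 times) + z
       = 'ab' + 'ab'^2 + ''
       = 'ab' + 'abab' + ''
       = 'ababab'

The pumped string is 'ababab' with length 6.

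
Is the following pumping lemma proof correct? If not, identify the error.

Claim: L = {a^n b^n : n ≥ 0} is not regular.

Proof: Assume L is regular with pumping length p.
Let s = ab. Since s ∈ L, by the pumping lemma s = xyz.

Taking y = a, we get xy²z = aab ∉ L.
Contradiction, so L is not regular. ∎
The proof is INCORRECT.

Error: The string s = ab may be shorter than p.
The pumping lemma only applies to strings with |s| ≥ p, and p is not under our control.
We must choose s in terms of p, e.g. s = a^p b^p, to ensure |s| ≥ p.
(The proof also fixes one particular y; a valid argument must handle every decomposition with |xy| ≤ p and |y| ≥ 1 — for s = a^p b^p this forces y = a^k, and then xy²z = a^(p+k) b^p ∉ L.)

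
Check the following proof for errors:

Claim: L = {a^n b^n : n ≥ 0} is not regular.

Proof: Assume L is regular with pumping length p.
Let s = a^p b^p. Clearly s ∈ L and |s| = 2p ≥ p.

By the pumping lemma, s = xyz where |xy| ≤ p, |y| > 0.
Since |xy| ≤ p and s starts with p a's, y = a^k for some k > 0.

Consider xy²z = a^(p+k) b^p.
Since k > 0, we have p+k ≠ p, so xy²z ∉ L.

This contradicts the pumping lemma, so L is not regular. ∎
The proof is correct.

This proof is valid because:
1. The string s = a^p b^p is correctly in L
2. The decomposition analysis is correct: y must consist only of a's
3. The contradiction is valid: pumping increases a's but not b's
4. The conclusion follows logically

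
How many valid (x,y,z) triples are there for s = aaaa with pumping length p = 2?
3

For s = 'aaaa' with pumping length p = 2:

Constraints: |xy| ≤ 2, |y| > 0

Valid decompositions (|xy| ≤ p, |y| ≥ 1):
  • x='', y='a', z='aaa'
  • x='a', y='a', z='aa'
  • x='', y='aa', z='aa'

Total count: 3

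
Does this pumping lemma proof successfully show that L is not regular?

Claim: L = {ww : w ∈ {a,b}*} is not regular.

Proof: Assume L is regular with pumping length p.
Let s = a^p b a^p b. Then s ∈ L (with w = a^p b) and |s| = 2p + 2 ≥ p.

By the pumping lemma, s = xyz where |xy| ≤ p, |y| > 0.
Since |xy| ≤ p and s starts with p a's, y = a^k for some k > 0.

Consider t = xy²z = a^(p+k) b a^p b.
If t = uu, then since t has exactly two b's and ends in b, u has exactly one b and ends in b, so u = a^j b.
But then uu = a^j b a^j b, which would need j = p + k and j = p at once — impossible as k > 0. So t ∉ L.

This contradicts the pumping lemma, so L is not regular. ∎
The proof is correct.

This proof is valid because:
1. s = a^p b a^p b is in L and is chosen in terms of p, so |s| ≥ p holds for every p
2. The decomposition analysis is correct: |xy| ≤ p forces y to lie inside the leading a's
3. The contradiction is valid: the argument shows a^(p+k) b a^p b cannot be split into two equal halves
4. The conclusion follows logically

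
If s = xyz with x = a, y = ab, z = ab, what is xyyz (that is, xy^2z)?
aababab

Given x = 'a', y = 'ab', z = 'ab' and i = 2:

xy^2z = x + y·y·...·y (2 times) + z
       = 'a' + 'ab'^2 + 'ab'
       = 'a' + 'abab' + 'ab'
       = 'aababab'

The pumped string is 'aababab' with length 7.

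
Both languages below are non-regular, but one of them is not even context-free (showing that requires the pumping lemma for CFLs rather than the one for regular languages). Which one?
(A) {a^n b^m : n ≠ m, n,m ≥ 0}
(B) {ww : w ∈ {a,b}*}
(B) {ww : w ∈ {a,b}*}

(B) {ww : w ∈ {a,b}*} requires the CFL pumping lemma.

- {a^n b^m : n ≠ m, n,m ≥ 0} is context-free (but not regular)
  • Can be shown non-regular with the regular pumping lemma
  • After pumping a's, we can make n = m

- {ww : w ∈ {a,b}*} is NOT context-free
  • Requires the CFL pumping lemma to prove
  • Even a PDA cannot compare two arbitrary halves symbol by symbol; CFL pumping on a^p b^p a^p b^p fails

The CFL pumping lemma is "stronger" in that it can prove non-membership
in the larger class of context-free languages.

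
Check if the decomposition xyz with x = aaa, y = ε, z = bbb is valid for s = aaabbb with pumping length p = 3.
Violated: |y| > 0

The decomposition x = aaa, y = ε, z = bbb for s = aaabbb with p = 3
violates the constraint: |y| > 0

|y| = 0, but the pumping lemma requires |y| > 0 (y must be non-empty).

Pumping lemma constraints:
1. xyz = s (decomposition is valid)
2. |xy| ≤ p
3. |y| > 0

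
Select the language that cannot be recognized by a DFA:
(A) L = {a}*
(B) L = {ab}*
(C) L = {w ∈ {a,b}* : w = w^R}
(C) {w ∈ {a,b}* : w = w^R}

(C) L = {w ∈ {a,b}* : w = w^R} is NOT regular.

The pumping lemma can be used to prove this:
After pumping, the string is no longer symmetric

The other languages are regular because they can be recognized by finite automata.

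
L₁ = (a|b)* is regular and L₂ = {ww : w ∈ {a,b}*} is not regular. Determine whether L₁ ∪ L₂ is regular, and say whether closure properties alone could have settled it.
Yes — L₁ ∪ L₂ is regular.

{ww} ⊆ (a|b)*, so L₁ ∪ L₂ = (a|b)*, which is regular.

Note that the bare facts "L₁ regular, L₂ non-regular" do not settle the question by themselves: the closure of regular languages under ∪, ∩, complement and difference applies only when BOTH operands are regular. With a non-regular operand the result can come out regular or non-regular depending on the specific languages, so one has to work out L₁ ∪ L₂ for this particular pair, as above.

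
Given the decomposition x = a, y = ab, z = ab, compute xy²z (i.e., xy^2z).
aababab

Given x = 'a', y = 'ab', z = 'ab' and i = 2:

xy^2z = x + y·y·...·y (2 times) + z
       = 'a' + 'ab'^2 + 'ab'
       = 'a' + 'abab' + 'ab'
       = 'aababab'

The pumped string is 'aababab' with length 7.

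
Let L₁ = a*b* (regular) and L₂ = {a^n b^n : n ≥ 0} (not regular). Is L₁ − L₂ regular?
No — L₁ − L₂ is not regular.

a*b* − {a^n b^n} = {a^n b^m : n ≠ m}. If this were regular, then its complement intersected with a*b*, namely {a^n b^n : n ≥ 0}, would be regular too (closure under complement and intersection) — contradiction. So L₁ − L₂ is not regular.

Note that the bare facts "L₁ regular, L₂ non-regular" do not settle the question by themselves: the closure of regular languages under ∪, ∩, complement and difference applies only when BOTH operands are regular. With a non-regular operand the result can come out regular or non-regular depending on the specific languages, so one has to work out L₁ − L₂ for this particular pair, as above.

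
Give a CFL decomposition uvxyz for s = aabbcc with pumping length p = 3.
u='aa', v='b', x='b', y='c', z='c'

For s = aabbcc with pumping length p = 3:

One valid decomposition:
- u = 'aa'
- v = 'b'
- x = 'b'
- y = 'c'
- z = 'c'

Verification:
- uvxyz = 'aa' + 'b' + 'b' + 'c' + 'c' = aabbcc ✓
- |vxy| = |'bbc'| = 3 ≤ 3 ✓
- |vy| = |'bc'| = 2 > 0 ✓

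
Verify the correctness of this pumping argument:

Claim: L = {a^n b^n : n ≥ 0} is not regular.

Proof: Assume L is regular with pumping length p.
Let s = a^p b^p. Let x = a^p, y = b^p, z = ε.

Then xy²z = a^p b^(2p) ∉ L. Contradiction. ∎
The proof is INCORRECT.

Error: The decomposition violates |xy| ≤ p.
With x = a^p and y = b^p, we have |xy| = 2p > p.
The pumping lemma requires |xy| ≤ p, so y must be within the first p characters.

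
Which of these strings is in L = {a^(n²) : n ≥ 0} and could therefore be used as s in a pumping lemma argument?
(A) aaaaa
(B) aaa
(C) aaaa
(C) aaaa

The pumping lemma is applied to a string s that lies in L, so first check membership of each option:
- (A) aaaaa has length 5, strictly between 2² = 4 and 3² = 9, so it is not in L ✗
- (B) aaa has length 3, strictly between 1² = 1 and 2² = 4, so it is not in L ✗
- (C) aaaa has length 4 = 2², a perfect square, so it is in L ✓

Only (C) aaaa is in L, so it is the only candidate that could play the role of s.
(In a complete proof one picks s in terms of the pumping length p so that |s| ≥ p is guaranteed; a fixed string like aaaa illustrates the shape of such an s.)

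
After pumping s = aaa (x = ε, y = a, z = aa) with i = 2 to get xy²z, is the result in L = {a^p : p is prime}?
No

xy²z = ε · aa · aa = aaaa.
aaaa has length 4 = 2 × 2, which is not prime, so it is not in L.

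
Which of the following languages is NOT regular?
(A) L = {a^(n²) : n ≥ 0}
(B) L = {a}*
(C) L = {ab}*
(A) {a^(n²) : n ≥ 0}

(A) L = {a^(n²) : n ≥ 0} is NOT regular.

The pumping lemma can be used to prove this:
After pumping, length is no longer a perfect square

The other languages are regular because they can be recognized by finite automata.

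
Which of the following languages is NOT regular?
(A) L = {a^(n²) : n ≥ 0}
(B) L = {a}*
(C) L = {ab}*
(A) {a^(n²) : n ≥ 0}

(A) L = {a^(n²) : n ≥ 0} is NOT regular.

The pumping lemma can be used to prove this:
After pumping, length is no longer a perfect square

The other languages are regular because they can be recognized by finite automata.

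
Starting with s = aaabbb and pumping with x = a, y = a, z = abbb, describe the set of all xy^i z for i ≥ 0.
{xy^i z : i ≥ 0} = {a^(2+i) b^3 : i ≥ 0} = {aabbb, aaabbb, aaaabbb, ...}

With x = a, y = a, z = abbb: Starting with aaabbb and pumping the second 'a', we get strings with 2+i a's followed by 3 b's for i = 0, 1, 2, ...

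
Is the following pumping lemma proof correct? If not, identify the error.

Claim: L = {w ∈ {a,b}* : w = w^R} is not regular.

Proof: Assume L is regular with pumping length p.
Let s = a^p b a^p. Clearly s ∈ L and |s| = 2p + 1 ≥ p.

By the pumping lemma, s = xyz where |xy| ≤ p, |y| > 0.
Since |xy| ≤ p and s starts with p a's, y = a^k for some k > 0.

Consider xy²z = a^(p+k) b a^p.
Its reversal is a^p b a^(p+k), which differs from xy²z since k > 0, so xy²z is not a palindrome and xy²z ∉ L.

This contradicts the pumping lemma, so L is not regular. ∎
The proof is correct.

This proof is valid because:
1. s = a^p b a^p is in L and is chosen in terms of p, so |s| ≥ p holds for every p
2. The decomposition analysis is correct: |xy| ≤ p forces y to lie inside the leading a's
3. The contradiction is valid: a^(p+k) b a^p has more a's before the b than after it, so it is not a palindrome
4. The conclusion follows logically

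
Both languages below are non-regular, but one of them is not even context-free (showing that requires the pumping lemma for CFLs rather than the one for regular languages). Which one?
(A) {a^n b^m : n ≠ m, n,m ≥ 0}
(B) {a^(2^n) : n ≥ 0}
(B) {a^(2^n) : n ≥ 0}

(B) {a^(2^n) : n ≥ 0} requires the CFL pumping lemma.

- {a^n b^m : n ≠ m, n,m ≥ 0} is context-free (but not regular)
  • Can be shown non-regular with the regular pumping lemma
  • After pumping a's, we can make n = m

- {a^(2^n) : n ≥ 0} is NOT context-free
  • Requires the CFL pumping lemma to prove
  • Gaps between powers of 2 grow exponentially

The CFL pumping lemma is "stronger" in that it can prove non-membership
in the larger class of context-free languages.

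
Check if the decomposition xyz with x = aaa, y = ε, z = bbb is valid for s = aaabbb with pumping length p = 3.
Violated: |y| > 0

The decomposition x = aaa, y = ε, z = bbb for s = aaabbb with p = 3
violates the constraint: |y| > 0

|y| = 0, but the pumping lemma requires |y| > 0 (y must be non-empty).

Pumping lemma constraints:
1. xyz = s (decomposition is valid)
2. |xy| ≤ p
3. |y| > 0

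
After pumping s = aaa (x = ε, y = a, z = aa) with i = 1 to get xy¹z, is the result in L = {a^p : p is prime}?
Yes

xy¹z = ε · a · aa = aaa.
aaa has length 3, which is prime, so it is in L.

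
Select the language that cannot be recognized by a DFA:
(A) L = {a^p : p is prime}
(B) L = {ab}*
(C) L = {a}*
(A) {a^p : p is prime}

(A) L = {a^p : p is prime} is NOT regular.

The pumping lemma can be used to prove this:
After pumping, the length becomes composite

The other languages are regular because they can be recognized by finite automata.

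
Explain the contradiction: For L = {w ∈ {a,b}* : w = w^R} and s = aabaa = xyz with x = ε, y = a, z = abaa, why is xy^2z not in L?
xy²z = aaabaa ∉ L

Pumping with i = 2 replaces y = a by y² = aa:
- Original: s = xyz = aabaa; aabaa reversed is aabaa, the same string, so it is a palindrome and is in L
- Pumped: xy²z = ε · aa · abaa = aaabaa
- aaabaa reversed is aabaaa ≠ aaabaa, so it is not a palindrome and is not in L

The pumping lemma would require xy²z ∈ L, so this decomposition yields a contradiction.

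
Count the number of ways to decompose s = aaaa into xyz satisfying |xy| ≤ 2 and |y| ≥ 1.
3

For s = 'aaaa' with pumping length p = 2:

Constraints: |xy| ≤ 2, |y| > 0

Valid decompositions (|xy| ≤ p, |y| ≥ 1):
  • x='', y='a', z='aaa'
  • x='a', y='a', z='aa'
  • x='', y='aa', z='aa'

Total count: 3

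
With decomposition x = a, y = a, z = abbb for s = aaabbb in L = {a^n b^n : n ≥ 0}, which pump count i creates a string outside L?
i = 0

xy⁰z = a · ε · abbb = aabbb; aabbb has 2 a's and 3 b's; 2 ≠ 3, so it is not in L.
(Other choices also work, e.g. i = 2, 3; only i = 1 is guaranteed to stay in L since xy¹z = s.)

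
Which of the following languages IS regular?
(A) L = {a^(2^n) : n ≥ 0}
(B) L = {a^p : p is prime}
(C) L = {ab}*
(C) {ab}*

(C) L = {ab}* is regular.

This can be recognized by a finite automaton (DFA/NFA).
Regular expressions like {ab}* define regular languages.

The other choices are not regular:
- {a^(2^n) : n ≥ 0}: After pumping, length is no longer a power of 2
- {a^p : p is prime}: After pumping, the length becomes composite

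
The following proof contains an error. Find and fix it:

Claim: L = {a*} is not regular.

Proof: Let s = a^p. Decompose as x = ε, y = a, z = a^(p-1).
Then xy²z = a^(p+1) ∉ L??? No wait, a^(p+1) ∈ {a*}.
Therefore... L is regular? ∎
Error: The proof attempts to show a*  is not regular, but a* IS regular!

Correction: a* is a regular language (recognized by a simple DFA with one accepting state and self-loop on 'a'). The pumping lemma can only prove non-regularity, not regularity. For regular languages, pumping always works.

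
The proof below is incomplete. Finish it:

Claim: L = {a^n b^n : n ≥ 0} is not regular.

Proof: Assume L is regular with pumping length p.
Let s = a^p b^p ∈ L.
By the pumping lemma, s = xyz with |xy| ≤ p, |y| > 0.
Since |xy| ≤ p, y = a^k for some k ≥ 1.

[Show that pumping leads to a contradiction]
Consider xy²z = a^(p+k) b^p.

Since k ≥ 1, we have p + k > p.
So xy²z has more a's than b's: (p+k) a's vs p b's.
This means xy²z ∉ L because a^n b^n requires equal counts.

This contradicts the pumping lemma which states xy²z ∈ L.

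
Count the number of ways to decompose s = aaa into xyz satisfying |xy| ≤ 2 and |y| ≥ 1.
3

For s = 'aaa' with pumping length p = 2:

Constraints: |xy| ≤ 2, |y| > 0

Valid decompositions (|xy| ≤ p, |y| ≥ 1):
  • x='', y='a', z='aa'
  • x='a', y='a', z='a'
  • x='', y='aa', z='a'

Total count: 3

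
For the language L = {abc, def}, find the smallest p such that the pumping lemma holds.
p = 4

For a finite language L, the pumping lemma holds vacuously if p > max|s| for s ∈ L.

The longest string in L = {abc, def} has length 3.
If p = 4, then no string s ∈ L has |s| ≥ p, so the condition is vacuously true.

The minimum pumping length is p = 4.

Why no smaller p works: for any p ≤ 3, the longest string s ∈ L has |s| = 3 ≥ p, so it would
have to be pumpable; but pumping up (i = 2, 3, ...) produces ever longer strings, which cannot all lie in the
finite language L. So the pumping property fails for every p ≤ 3.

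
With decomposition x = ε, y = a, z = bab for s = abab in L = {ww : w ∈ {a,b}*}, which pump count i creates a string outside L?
i = 2

xy²z = ε · aa · bab = aabab; aabab has odd length 5, so it cannot be written as ww and is not in L.
(Other choices also work, e.g. i = 0, 3; only i = 1 is guaranteed to stay in L since xy¹z = s.)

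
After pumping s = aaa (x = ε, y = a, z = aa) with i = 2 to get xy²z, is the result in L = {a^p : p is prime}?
No

xy²z = ε · aa · aa = aaaa.
aaaa has length 4 = 2 × 2, which is not prime, so it is not in L.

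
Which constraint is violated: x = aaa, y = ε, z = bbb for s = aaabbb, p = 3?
Violated: |y| > 0

The decomposition x = aaa, y = ε, z = bbb for s = aaabbb with p = 3
violates the constraint: |y| > 0

|y| = 0, but the pumping lemma requires |y| > 0 (y must be non-empty).

Pumping lemma constraints:
1. xyz = s (decomposition is valid)
2. |xy| ≤ p
3. |y| > 0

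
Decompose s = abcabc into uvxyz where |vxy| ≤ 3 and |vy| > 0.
u='ab', v='c', x='a', y='b', z='c'

For s = abcabc with pumping length p = 3:

One valid decomposition:
- u = 'ab'
- v = 'c'
- x = 'a'
- y = 'b'
- z = 'c'

Verification:
- uvxyz = 'ab' + 'c' + 'a' + 'b' + 'c' = abcabc ✓
- |vxy| = |'cab'| = 3 ≤ 3 ✓
- |vy| = |'cb'| = 2 > 0 ✓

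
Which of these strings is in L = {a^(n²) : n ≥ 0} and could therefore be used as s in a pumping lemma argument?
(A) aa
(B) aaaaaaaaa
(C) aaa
(B) aaaaaaaaa

The pumping lemma is applied to a string s that lies in L, so first check membership of each option:
- (A) aa has length 2, strictly between 1² = 1 and 2² = 4, so it is not in L ✗
- (B) aaaaaaaaa has length 9 = 3², a perfect square, so it is in L ✓
- (C) aaa has length 3, strictly between 1² = 1 and 2² = 4, so it is not in L ✗

Only (B) aaaaaaaaa is in L, so it is the only candidate that could play the role of s.
(In a complete proof one picks s in terms of the pumping length p so that |s| ≥ p is guaranteed; a fixed string like aaaaaaaaa illustrates the shape of such an s.)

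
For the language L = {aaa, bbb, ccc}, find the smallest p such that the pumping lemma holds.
p = 4

For a finite language L, the pumping lemma holds vacuously if p > max|s| for s ∈ L.

The longest string in L = {aaa, bbb, ccc} has length 3.
If p = 4, then no string s ∈ L has |s| ≥ p, so the condition is vacuously true.

The minimum pumping length is p = 4.

Why no smaller p works: for any p ≤ 3, the longest string s ∈ L has |s| = 3 ≥ p, so it would
have to be pumpable; but pumping up (i = 2, 3, ...) produces ever longer strings, which cannot all lie in the
finite language L. So the pumping property fails for every p ≤ 3.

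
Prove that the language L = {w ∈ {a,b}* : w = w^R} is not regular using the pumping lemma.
Assume for contradiction that L is regular, and let p ≥ 1 be the pumping length given by the pumping lemma.
Choose s = a^p b a^p. Then s ∈ L (it reads the same in both directions) and |s| = 2p + 1 ≥ p.
By the pumping lemma, s = xyz for some x, y, z with |xy| ≤ p, |y| ≥ 1, and xy^i z ∈ L for every i ≥ 0.
Since |xy| ≤ p and the first p symbols of s are all a's, y = a^k for some k with 1 ≤ k ≤ p.

Take i = 2: xy²z = a^(p + k) b a^p.
Its reversal is a^p b a^(p + k). These differ because the block of a's before the unique b has length p + k in one and p in the other, and p + k ≠ p since k ≥ 1. So xy²z is not a palindrome, i.e. xy²z ∉ L.

This contradicts the pumping lemma, which requires xy^i z ∈ L for all i ≥ 0.
Hence L = {w ∈ {a,b}* : w = w^R} is not regular. ∎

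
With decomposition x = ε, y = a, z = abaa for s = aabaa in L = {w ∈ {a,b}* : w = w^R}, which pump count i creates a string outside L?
i = 2

xy²z = ε · aa · abaa = aaabaa; aaabaa reversed is aabaaa ≠ aaabaa, so it is not a palindrome and is not in L.
(Other choices also work, e.g. i = 0, 3; only i = 1 is guaranteed to stay in L since xy¹z = s.)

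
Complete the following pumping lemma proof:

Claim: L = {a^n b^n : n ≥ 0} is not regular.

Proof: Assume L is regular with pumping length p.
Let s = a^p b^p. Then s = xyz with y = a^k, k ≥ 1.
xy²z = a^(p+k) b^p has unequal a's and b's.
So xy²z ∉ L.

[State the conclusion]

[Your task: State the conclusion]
This contradicts the pumping lemma for regular languages,
which guarantees xy^i z ∈ L for all i ≥ 0.

Since our assumption that L is regular leads to a contradiction,
we conclude that L = {a^n b^n : n ≥ 0} is NOT regular. ∎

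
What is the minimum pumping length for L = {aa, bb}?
p = 3

For a finite language L, the pumping lemma holds vacuously if p > max|s| for s ∈ L.

The longest string in L = {aa, bb} has length 2.
If p = 3, then no string s ∈ L has |s| ≥ p, so the condition is vacuously true.

The minimum pumping length is p = 3.

Why no smaller p works: for any p ≤ 2, the longest string s ∈ L has |s| = 2 ≥ p, so it would
have to be pumpable; but pumping up (i = 2, 3, ...) produces ever longer strings, which cannot all lie in the
finite language L. So the pumping property fails for every p ≤ 2.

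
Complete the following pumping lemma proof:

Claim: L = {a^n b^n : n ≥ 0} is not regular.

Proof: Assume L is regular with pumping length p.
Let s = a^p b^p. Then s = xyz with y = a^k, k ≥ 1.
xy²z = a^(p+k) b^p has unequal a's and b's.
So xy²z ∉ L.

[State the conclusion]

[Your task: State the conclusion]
This contradicts the pumping lemma for regular languages,
which guarantees xy^i z ∈ L for all i ≥ 0.

Since our assumption that L is regular leads to a contradiction,
we conclude that L = {a^n b^n : n ≥ 0} is NOT regular. ∎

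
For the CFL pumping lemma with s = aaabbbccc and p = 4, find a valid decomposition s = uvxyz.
u='aa', v='a', x='bb', y='b', z='ccc'

For s = aaabbbccc with pumping length p = 4:

One valid decomposition:
- u = 'aa'
- v = 'a'
- x = 'bb'
- y = 'b'
- z = 'ccc'

Verification:
- uvxyz = 'aa' + 'a' + 'bb' + 'b' + 'ccc' = aaabbbccc ✓
- |vxy| = |'abbb'| = 4 ≤ 4 ✓
- |vy| = |'ab'| = 2 > 0 ✓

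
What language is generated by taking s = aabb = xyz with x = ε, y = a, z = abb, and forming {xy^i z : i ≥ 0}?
{xy^i z : i ≥ 0} = {a^(i+1) b^2 : i ≥ 0} = {abb, aabb, aaabb, ...}

With x = ε, y = a, z = abb: Starting with aabb and pumping the first 'a' (z = abb keeps the second 'a'), we get strings with i+1 a's followed by 2 b's for i = 0, 1, 2, ...; note bb is not produced because z always contributes one a.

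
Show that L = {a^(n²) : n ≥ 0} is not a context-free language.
Assume for contradiction that L is context-free, and let p ≥ 1 be the pumping length given by the pumping lemma for CFLs.
Choose s = a^(p²). Then s ∈ L and |s| = p² ≥ p.
By the CFL pumping lemma, s = uvxyz for some u, v, x, y, z with |vxy| ≤ p, |vy| ≥ 1, and uv^i xy^i z ∈ L for every i ≥ 0.
All symbols are a's, so only lengths matter: let k = |vy|, with 1 ≤ k ≤ |vxy| ≤ p.

Take i = 2: |uv²xy²z| = p² + k, and p² < p² + k ≤ p² + p < (p + 1)².
So the length lies strictly between consecutive squares and is not a perfect square; uv²xy²z ∉ L.

This contradicts the CFL pumping lemma, which requires uv^i xy^i z ∈ L for all i ≥ 0.
Hence L = {a^(n²) : n ≥ 0} is not context-free. ∎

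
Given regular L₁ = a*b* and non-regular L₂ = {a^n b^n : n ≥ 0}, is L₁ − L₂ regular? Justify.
No — L₁ − L₂ is not regular.

a*b* − {a^n b^n} = {a^n b^m : n ≠ m}. If this were regular, then its complement intersected with a*b*, namely {a^n b^n : n ≥ 0}, would be regular too (closure under complement and intersection) — contradiction. So L₁ − L₂ is not regular.

Note that the bare facts "L₁ regular, L₂ non-regular" do not settle the question by themselves: the closure of regular languages under ∪, ∩, complement and difference applies only when BOTH operands are regular. With a non-regular operand the result can come out regular or non-regular depending on the specific languages, so one has to work out L₁ − L₂ for this particular pair, as above.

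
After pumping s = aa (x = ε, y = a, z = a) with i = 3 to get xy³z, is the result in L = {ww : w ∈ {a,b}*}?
Yes

xy³z = ε · aaa · a = aaaa.
aaaa splits into halves aa · aa, which are equal, so it is in L (w = aa).
(A single pumped string landing in L is not a contradiction by itself; a non-regularity proof needs some i for which xy^i z ∉ L, for every admissible decomposition.)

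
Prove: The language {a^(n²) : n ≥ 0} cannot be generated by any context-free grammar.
Assume for contradiction that L is context-free, and let p ≥ 1 be the pumping length given by the pumping lemma for CFLs.
Choose s = a^(p²). Then s ∈ L and |s| = p² ≥ p.
By the CFL pumping lemma, s = uvxyz for some u, v, x, y, z with |vxy| ≤ p, |vy| ≥ 1, and uv^i xy^i z ∈ L for every i ≥ 0.
All symbols are a's, so only lengths matter: let k = |vy|, with 1 ≤ k ≤ |vxy| ≤ p.

Take i = 2: |uv²xy²z| = p² + k, and p² < p² + k ≤ p² + p < (p + 1)².
So the length lies strictly between consecutive squares and is not a perfect square; uv²xy²z ∉ L.

This contradicts the CFL pumping lemma, which requires uv^i xy^i z ∈ L for all i ≥ 0.
Hence L = {a^(n²) : n ≥ 0} is not context-free. ∎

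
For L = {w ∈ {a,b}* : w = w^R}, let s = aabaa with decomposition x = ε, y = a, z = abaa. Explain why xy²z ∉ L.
xy²z = aaabaa ∉ L

Pumping with i = 2 replaces y = a by y² = aa:
- Original: s = xyz = aabaa; aabaa reversed is aabaa, the same string, so it is a palindrome and is in L
- Pumped: xy²z = ε · aa · abaa = aaabaa
- aaabaa reversed is aabaaa ≠ aaabaa, so it is not a palindrome and is not in L

The pumping lemma would require xy²z ∈ L, so this decomposition yields a contradiction.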